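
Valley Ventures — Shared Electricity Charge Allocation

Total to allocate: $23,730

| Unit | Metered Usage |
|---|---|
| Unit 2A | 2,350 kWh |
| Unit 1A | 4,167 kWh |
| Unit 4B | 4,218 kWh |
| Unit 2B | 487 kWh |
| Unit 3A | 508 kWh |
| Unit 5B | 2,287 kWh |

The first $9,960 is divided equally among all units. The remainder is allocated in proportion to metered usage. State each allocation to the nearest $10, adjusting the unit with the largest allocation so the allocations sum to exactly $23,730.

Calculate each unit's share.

$9,960 shared equally gives $1,660 per unit.
Remainder $13,770 by metered usage (total 14,017): Unit 2A 2,308.59 → $2,310; Unit 1A 4,093.57 → $4,090; Unit 4B 4,143.67 → $4,140; Unit 2B 478.42 → $480; Unit 3A 499.05 → $500; Unit 5B 2,246.70 → $2,250.
Totals: Unit 2A $1,660 + $2,310 = $3,970; Unit 1A $1,660 + $4,090 = $5,750; Unit 4B $1,660 + $4,140 = $5,800; Unit 2B $1,660 + $480 = $2,140; Unit 3A $1,660 + $500 = $2,160; Unit 5B $1,660 + $2,250 = $3,910.

Unit 2A: $3,970; Unit 1A: $5,750; Unit 4B: $5,800; Unit 2B: $2,140; Unit 3A: $2,160; Unit 5B: $3,910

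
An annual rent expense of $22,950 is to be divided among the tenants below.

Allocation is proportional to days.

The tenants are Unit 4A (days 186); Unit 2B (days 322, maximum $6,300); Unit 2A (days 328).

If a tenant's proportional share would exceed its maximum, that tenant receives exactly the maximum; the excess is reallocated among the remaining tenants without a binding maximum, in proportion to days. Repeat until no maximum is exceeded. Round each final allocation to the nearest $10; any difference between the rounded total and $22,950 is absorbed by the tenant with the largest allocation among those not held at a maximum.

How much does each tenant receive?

Sum of days: 836.
Pro-rata shares before constraints: Unit 4A 5,106.10; Unit 2B 8,839.59; Unit 2A 9,004.31.
Capped: Unit 2B ($6,300); remaining pool $16,650 reallocated over remaining days 514.
Shares after redistribution: Unit 4A 6,025.10 → $6,030; Unit 2A 10,624.90 → $10,620.

Unit 4A: $6,030; Unit 2B: $6,300; Unit 2A: $10,620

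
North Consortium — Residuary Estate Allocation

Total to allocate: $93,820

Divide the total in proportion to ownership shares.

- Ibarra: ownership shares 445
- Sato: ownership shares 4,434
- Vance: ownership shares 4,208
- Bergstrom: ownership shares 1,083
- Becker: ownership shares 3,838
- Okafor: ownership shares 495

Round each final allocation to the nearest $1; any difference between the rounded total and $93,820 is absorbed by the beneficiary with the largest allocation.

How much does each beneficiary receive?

Ibarra: $2,879 · Sato: $28,683 · Vance: $27,222 · Bergstrom: $7,006 · Becker: $24,828 · Okafor: $3,202

Combined ownership shares = 14,503.
Raw shares: Ibarra 445/14,503 × $93,820 = 2,878.71; Sato 4,434/14,503 × $93,820 = 28,683.57; Vance 4,208/14,503 × $93,820 = 27,221.58; Bergstrom 1,083/14,503 × $93,820 = 7,005.93; Becker 3,838/14,503 × $93,820 = 24,828.05; Okafor 495/14,503 × $93,820 = 3,202.16.
Rounded to nearest $1: Ibarra $2,879; Sato $28,684; Vance $27,222; Bergstrom $7,006; Becker $24,828; Okafor $3,202. Sum = $93,821.
Difference $93,820 − $93,821 = −$1 applied to largest allocation (Sato): Sato becomes $28,683.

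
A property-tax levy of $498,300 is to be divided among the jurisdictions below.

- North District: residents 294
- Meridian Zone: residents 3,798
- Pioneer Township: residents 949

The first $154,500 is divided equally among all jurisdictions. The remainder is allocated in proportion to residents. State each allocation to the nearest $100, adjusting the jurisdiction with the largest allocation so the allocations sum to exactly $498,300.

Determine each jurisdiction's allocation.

North District: $71,600; Meridian Zone: $310,500; Pioneer Township: $116,200

$154,500 shared equally gives $51,500 per jurisdiction.
Remainder $343,800 by residents (total 5,041): North District 20,051.02 → $20,100; Meridian Zone 259,026.46 → $259,000; Pioneer Township 64,722.52 → $64,700.
Totals: North District $51,500 + $20,100 = $71,600; Meridian Zone $51,500 + $259,000 = $310,500; Pioneer Township $51,500 + $64,700 = $116,200.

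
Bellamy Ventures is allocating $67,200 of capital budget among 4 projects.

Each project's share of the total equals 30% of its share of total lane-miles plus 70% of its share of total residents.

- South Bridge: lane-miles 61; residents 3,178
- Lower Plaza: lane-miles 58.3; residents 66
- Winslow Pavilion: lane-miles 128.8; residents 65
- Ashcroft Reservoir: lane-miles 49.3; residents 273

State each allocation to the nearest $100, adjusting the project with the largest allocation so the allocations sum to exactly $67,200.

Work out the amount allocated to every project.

Totals — lane-miles 297.4, residents 3,582.
Composite weights (30% lane-miles + 70% residents): South Bridge 0.6826; Lower Plaza 0.0717; Winslow Pavilion 0.1426; Ashcroft Reservoir 0.1031.
Pro-rata amounts: South Bridge 45,869.58; Lower Plaza 4,818.74; Winslow Pavilion 9,584.63; Ashcroft Reservoir 6,927.05.
Rounded to nearest $100: South Bridge $45,900; Lower Plaza $4,800; Winslow Pavilion $9,600; Ashcroft Reservoir $6,900. Sum = $67,200.
Rounded total matches; no reconciliation needed.

South Bridge: $45,900 · Lower Plaza: $4,800 · Winslow Pavilion: $9,600 · Ashcroft Reservoir: $6,900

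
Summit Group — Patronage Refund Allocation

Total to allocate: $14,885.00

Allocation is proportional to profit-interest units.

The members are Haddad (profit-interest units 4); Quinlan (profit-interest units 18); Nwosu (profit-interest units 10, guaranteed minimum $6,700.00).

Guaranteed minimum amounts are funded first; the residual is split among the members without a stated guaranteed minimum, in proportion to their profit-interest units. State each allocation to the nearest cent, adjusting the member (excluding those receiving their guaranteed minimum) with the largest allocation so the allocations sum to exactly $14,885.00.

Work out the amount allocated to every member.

Guaranteed amounts: Nwosu $6,700.00. Balance $8,185.00.
Balance split over remaining profit-interest units 22: Haddad 1,488.1818 → $1,488.18; Quinlan 6,696.8182 → $6,696.82.

Haddad: $1,488.18 · Quinlan: $6,696.82 · Nwosu: $6,700.00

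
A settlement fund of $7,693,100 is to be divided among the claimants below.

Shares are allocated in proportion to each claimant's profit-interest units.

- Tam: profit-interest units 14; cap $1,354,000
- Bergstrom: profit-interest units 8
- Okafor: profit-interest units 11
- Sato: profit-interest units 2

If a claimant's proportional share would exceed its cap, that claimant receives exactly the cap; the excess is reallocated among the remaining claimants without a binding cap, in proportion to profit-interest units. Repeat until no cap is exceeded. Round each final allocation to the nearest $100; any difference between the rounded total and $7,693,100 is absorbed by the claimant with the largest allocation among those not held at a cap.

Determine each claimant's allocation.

Sum of profit-interest units: 35.
Unconstrained shares: Tam 3,077,240.00; Bergstrom 1,758,422.86; Okafor 2,417,831.43; Sato 439,605.71.
Cap binds for Tam ($1,354,000); residual $6,339,100 reallocated over remaining profit-interest units 21.
Remaining shares: Bergstrom 2,414,895.24 → $2,414,900; Okafor 3,320,480.95 → $3,320,500; Sato 603,723.81 → $603,700.

Tam: $1,354,000 · Bergstrom: $2,414,900 · Okafor: $3,320,500 · Sato: $603,700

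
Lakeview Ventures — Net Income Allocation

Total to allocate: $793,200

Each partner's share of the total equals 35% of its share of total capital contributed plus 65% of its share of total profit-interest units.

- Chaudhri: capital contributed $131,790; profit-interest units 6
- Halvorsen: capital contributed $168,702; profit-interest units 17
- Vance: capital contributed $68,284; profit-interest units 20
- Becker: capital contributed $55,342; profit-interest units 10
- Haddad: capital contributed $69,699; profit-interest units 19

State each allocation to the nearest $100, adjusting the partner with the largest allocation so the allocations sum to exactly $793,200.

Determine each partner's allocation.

Chaudhri: $117,100; Halvorsen: $216,600; Vance: $181,600; Becker: $102,700; Haddad: $175,200

Totals — capital contributed 493,817, profit-interest units 72.
Blended shares (35% capital contributed + 65% profit-interest units): Chaudhri 0.1476; Halvorsen 0.2730; Vance 0.2290; Becker 0.1295; Haddad 0.2209.
Raw shares: Chaudhri 117,056.29; Halvorsen 216,577.09; Vance 181,605.39; Becker 102,721.17; Haddad 175,240.06.
At nearest $100: Chaudhri $117,100; Halvorsen $216,600; Vance $181,600; Becker $102,700; Haddad $175,200. Sum = $793,200.
Rounded total matches; no reconciliation needed.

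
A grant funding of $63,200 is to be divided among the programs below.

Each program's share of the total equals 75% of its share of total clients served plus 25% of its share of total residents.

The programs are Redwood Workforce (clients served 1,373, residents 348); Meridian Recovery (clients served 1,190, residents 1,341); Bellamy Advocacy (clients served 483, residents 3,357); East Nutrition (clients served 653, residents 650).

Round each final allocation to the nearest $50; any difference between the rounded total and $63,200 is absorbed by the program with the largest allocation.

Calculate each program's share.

Clients served total 3,699; residents total 5,696.
Blended shares (75% clients served + 25% residents): Redwood Workforce 0.2937; Meridian Recovery 0.3001; Bellamy Advocacy 0.2453; East Nutrition 0.1609.
Pro-rata amounts: Redwood Workforce 18,559.31; Meridian Recovery 18,968.75; Bellamy Advocacy 15,501.20; East Nutrition 10,170.74.
After rounding ($50): Redwood Workforce $18,550; Meridian Recovery $18,950; Bellamy Advocacy $15,500; East Nutrition $10,150. Sum = $63,150.
Difference $63,200 − $63,150 = +$50 applied to largest allocation (Meridian Recovery): Meridian Recovery becomes $19,000.

Redwood Workforce: $18,550 | Meridian Recovery: $19,000 | Bellamy Advocacy: $15,500 | East Nutrition: $10,150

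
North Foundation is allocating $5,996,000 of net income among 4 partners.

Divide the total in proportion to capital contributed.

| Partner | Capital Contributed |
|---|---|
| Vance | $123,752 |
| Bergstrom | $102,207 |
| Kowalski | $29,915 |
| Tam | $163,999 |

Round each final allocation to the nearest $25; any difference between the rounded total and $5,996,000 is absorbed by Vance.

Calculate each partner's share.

Capital contributed total: 419,873.
Raw shares: Vance 123,752/419,873 × $5,996,000 = 1,767,241.50; Bergstrom 102,207/419,873 × $5,996,000 = 1,459,567.95; Kowalski 29,915/419,873 × $5,996,000 = 427,201.42; Tam 163,999/419,873 × $5,996,000 = 2,341,989.13.
At nearest $25: Vance $1,767,250; Bergstrom $1,459,575; Kowalski $427,200; Tam $2,342,000. Sum = $5,996,025.
Difference $5,996,000 − $5,996,025 = −$25 applied to Vance: Vance becomes $1,767,225.

Vance: $1,767,225 | Bergstrom: $1,459,575 | Kowalski: $427,200 | Tam: $2,342,000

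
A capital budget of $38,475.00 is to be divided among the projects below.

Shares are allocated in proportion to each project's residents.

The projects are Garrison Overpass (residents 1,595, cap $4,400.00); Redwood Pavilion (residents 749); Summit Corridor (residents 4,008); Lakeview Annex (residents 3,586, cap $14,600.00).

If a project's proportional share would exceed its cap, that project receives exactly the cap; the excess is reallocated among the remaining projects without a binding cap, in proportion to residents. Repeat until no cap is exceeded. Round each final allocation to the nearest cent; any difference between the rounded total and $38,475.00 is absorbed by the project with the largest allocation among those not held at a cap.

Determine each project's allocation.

Garrison Overpass: $4,400.00 · Redwood Pavilion: $3,066.38 · Summit Corridor: $16,408.62 · Lakeview Annex: $14,600.00

Sum of residents: 9,938.
Unconstrained shares: Garrison Overpass 6,175.0478; Redwood Pavilion 2,899.7560; Summit Corridor 15,516.9853; Lakeview Annex 13,883.2109.
Capped: Garrison Overpass ($4,400.00); residual $34,075.00 reallocated over remaining residents 8,343.
Capped: Lakeview Annex ($14,600.00); residual $19,475.00 reallocated over remaining residents 4,757.
Redistributed shares: Redwood Pavilion 3,066.3811 → $3,066.38; Summit Corridor 16,408.6189 → $16,408.62.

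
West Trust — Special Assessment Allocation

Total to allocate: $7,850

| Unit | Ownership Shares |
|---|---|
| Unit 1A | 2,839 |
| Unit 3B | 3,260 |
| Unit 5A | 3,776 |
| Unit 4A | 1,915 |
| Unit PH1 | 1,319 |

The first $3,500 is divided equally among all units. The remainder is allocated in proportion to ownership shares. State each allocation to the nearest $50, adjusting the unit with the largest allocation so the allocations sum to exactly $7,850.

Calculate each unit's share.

Unit 1A: $1,650 · Unit 3B: $1,800 · Unit 5A: $1,900 · Unit 4A: $1,350 · Unit PH1: $1,150

Equal tier: $3,500 ÷ 5 = $700 apiece.
Remainder $4,350 by ownership shares (total 13,109): Unit 1A 942.07 → $950; Unit 3B 1,081.78 → $1,100; Unit 5A 1,253.00 → $1,250; Unit 4A 635.46 → $650; Unit PH1 437.69 → $450.
Rounding difference −$50 on remainder applied to Unit 5A.
Totals: Unit 1A $700 + $950 = $1,650; Unit 3B $700 + $1,100 = $1,800; Unit 5A $700 + $1,200 = $1,900; Unit 4A $700 + $650 = $1,350; Unit PH1 $700 + $450 = $1,150.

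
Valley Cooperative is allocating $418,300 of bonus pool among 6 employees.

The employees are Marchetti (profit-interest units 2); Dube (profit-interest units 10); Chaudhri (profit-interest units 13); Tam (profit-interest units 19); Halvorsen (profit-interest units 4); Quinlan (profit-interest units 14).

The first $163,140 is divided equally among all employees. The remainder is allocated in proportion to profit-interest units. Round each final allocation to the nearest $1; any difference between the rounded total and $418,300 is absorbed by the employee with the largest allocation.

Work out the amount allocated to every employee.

First tranche $163,140 split equally: $27,190 each.
Remainder $255,160 by profit-interest units (total 62): Marchetti 8,230.97 → $8,231; Dube 41,154.84 → $41,155; Chaudhri 53,501.29 → $53,501; Tam 78,194.19 → $78,194; Halvorsen 16,461.94 → $16,462; Quinlan 57,616.77 → $57,617.
Totals: Marchetti $27,190 + $8,231 = $35,421; Dube $27,190 + $41,155 = $68,345; Chaudhri $27,190 + $53,501 = $80,691; Tam $27,190 + $78,194 = $105,384; Halvorsen $27,190 + $16,462 = $43,652; Quinlan $27,190 + $57,617 = $84,807.

Marchetti: $35,421 | Dube: $68,345 | Chaudhri: $80,691 | Tam: $105,384 | Halvorsen: $43,652 | Quinlan: $84,807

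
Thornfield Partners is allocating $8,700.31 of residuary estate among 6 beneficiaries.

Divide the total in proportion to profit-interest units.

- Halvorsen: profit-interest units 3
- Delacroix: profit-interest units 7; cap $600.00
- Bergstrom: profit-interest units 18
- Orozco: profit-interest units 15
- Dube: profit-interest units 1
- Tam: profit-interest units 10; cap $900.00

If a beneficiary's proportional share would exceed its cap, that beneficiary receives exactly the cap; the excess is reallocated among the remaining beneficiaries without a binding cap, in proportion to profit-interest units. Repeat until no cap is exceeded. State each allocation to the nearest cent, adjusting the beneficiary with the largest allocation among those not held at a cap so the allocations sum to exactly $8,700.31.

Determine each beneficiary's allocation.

Total profit-interest units = 54.
Proportional shares (ignoring caps): Halvorsen 483.3506; Delacroix 1,127.8180; Bergstrom 2,900.1033; Orozco 2,416.7528; Dube 161.1169; Tam 1,611.1685.
Held at cap: Delacroix ($600.00), Tam ($900.00); remaining pool $7,200.31 reallocated over remaining profit-interest units 37.
Redistributed shares: Halvorsen 583.8089 → $583.81; Bergstrom 3,502.8535 → $3,502.85; Orozco 2,919.0446 → $2,919.04; Dube 194.6030 → $194.60.
Rounding difference +$0.01 applied to Bergstrom → $3,502.86.

Halvorsen: $583.81; Delacroix: $600.00; Bergstrom: $3,502.86; Orozco: $2,919.04; Dube: $194.60; Tam: $900.00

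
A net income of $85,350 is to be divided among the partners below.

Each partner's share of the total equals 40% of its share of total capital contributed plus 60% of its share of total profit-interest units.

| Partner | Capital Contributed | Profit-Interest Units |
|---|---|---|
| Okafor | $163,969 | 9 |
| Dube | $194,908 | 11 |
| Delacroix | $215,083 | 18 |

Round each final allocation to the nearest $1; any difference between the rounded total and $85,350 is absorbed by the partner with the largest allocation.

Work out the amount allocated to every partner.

Totals — capital contributed 573,960, profit-interest units 38.
Composite weights (40% capital contributed + 60% profit-interest units): Okafor 0.2564; Dube 0.3095; Delacroix 0.4341.
Raw shares: Okafor 21,881.81; Dube 26,417.37; Delacroix 37,050.83.
Rounded to nearest $1: Okafor $21,882; Dube $26,417; Delacroix $37,051. Sum = $85,350.
Rounded total matches; no reconciliation needed.

Okafor: $21,882 | Dube: $26,417 | Delacroix: $37,051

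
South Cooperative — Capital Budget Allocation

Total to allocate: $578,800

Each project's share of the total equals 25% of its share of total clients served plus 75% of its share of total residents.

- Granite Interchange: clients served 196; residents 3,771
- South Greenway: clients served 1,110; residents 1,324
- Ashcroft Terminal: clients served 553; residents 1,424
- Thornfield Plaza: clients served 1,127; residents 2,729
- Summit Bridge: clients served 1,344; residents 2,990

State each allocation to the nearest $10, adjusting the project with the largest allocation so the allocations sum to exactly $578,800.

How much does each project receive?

Clients served total 4,330; residents total 12,238.
Combined weights (25% clients served + 75% residents): Granite Interchange 0.2424; South Greenway 0.1452; Ashcroft Terminal 0.1192; Thornfield Plaza 0.2323; Summit Bridge 0.2608.
Proportional shares: Granite Interchange 140,312.89; South Greenway 84,058.24; Ashcroft Terminal 68,991.55; Thornfield Plaza 134,463.78; Summit Bridge 150,973.54.
After rounding ($10): Granite Interchange $140,310; South Greenway $84,060; Ashcroft Terminal $68,990; Thornfield Plaza $134,460; Summit Bridge $150,970. Sum = $578,790.
Difference $578,800 − $578,790 = +$10 applied to largest allocation (Summit Bridge): Summit Bridge becomes $150,980.

Granite Interchange: $140,310; South Greenway: $84,060; Ashcroft Terminal: $68,990; Thornfield Plaza: $134,460; Summit Bridge: $150,980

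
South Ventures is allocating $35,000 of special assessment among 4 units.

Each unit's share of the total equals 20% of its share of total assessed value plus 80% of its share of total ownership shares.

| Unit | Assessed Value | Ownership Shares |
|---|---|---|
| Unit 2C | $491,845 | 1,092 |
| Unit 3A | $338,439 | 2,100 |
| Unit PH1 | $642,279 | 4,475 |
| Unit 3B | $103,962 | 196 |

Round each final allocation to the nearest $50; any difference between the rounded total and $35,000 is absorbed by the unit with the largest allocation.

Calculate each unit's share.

Totals — assessed value 1,576,525, ownership shares 7,863.
Composite weights (20% assessed value + 80% ownership shares): Unit 2C 0.1735; Unit 3A 0.2566; Unit PH1 0.5368; Unit 3B 0.0331.
Raw shares: Unit 2C 6,072.46; Unit 3A 8,980.78; Unit PH1 18,787.21; Unit 3B 1,159.56.
After rounding ($50): Unit 2C $6,050; Unit 3A $9,000; Unit PH1 $18,800; Unit 3B $1,150. Sum = $35,000.
No rounding difference to absorb.

Unit 2C: $6,050; Unit 3A: $9,000; Unit PH1: $18,800; Unit 3B: $1,150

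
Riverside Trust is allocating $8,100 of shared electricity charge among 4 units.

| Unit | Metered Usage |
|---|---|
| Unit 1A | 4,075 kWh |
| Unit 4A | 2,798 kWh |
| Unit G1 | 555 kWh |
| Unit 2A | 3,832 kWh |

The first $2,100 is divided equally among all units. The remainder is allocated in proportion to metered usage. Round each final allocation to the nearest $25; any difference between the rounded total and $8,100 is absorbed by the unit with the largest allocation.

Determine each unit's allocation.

Equal tier: $2,100 ÷ 4 = $525 apiece.
Remainder $6,000 by metered usage (total 11,260): Unit 1A 2,171.40 → $2,175; Unit 4A 1,490.94 → $1,500; Unit G1 295.74 → $300; Unit 2A 2,041.92 → $2,050.
Rounding difference −$25 on remainder applied to Unit 1A.
Totals: Unit 1A $525 + $2,150 = $2,675; Unit 4A $525 + $1,500 = $2,025; Unit G1 $525 + $300 = $825; Unit 2A $525 + $2,050 = $2,575.

Unit 1A: $2,675 | Unit 4A: $2,025 | Unit G1: $825 | Unit 2A: $2,575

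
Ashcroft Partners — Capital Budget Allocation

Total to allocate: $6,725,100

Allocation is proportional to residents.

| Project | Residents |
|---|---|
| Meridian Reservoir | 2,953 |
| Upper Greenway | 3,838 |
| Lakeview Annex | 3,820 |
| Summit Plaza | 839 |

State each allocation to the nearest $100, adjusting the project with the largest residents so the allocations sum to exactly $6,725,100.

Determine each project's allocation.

Combined residents = 2,953 + 3,838 + 3,820 + 839 = 11,450.
Raw shares: Meridian Reservoir 1,734,429.72; Upper Greenway 2,254,230.03; Lakeview Annex 2,243,657.82; Summit Plaza 492,782.44.
After rounding ($100): Meridian Reservoir $1,734,400; Upper Greenway $2,254,200; Lakeview Annex $2,243,700; Summit Plaza $492,800. Sum = $6,725,100.
No rounding difference to absorb.

Meridian Reservoir: $1,734,400 | Upper Greenway: $2,254,200 | Lakeview Annex: $2,243,700 | Summit Plaza: $492,800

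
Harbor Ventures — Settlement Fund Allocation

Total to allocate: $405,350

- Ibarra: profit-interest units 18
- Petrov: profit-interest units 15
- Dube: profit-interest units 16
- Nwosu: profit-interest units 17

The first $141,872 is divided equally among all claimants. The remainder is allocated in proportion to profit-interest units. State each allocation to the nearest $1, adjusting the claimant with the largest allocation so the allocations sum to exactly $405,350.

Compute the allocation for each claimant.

Ibarra: $107,326; Petrov: $95,349; Dube: $99,341; Nwosu: $103,334

Equal tier: $141,872 ÷ 4 = $35,468 apiece.
Remainder $263,478 by profit-interest units (total 66): Ibarra 71,857.64 → $71,858; Petrov 59,881.36 → $59,881; Dube 63,873.45 → $63,873; Nwosu 67,865.55 → $67,866.
Totals: Ibarra $35,468 + $71,858 = $107,326; Petrov $35,468 + $59,881 = $95,349; Dube $35,468 + $63,873 = $99,341; Nwosu $35,468 + $67,866 = $103,334.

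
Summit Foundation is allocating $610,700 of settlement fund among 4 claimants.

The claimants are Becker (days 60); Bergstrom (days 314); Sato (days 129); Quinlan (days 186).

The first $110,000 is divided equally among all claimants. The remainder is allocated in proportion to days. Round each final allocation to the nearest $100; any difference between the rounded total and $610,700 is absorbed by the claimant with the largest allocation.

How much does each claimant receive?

First tranche $110,000 split equally: $27,500 each.
Remainder $500,700 by days (total 689): Becker 43,602.32 → $43,600; Bergstrom 228,185.49 → $228,200; Sato 93,744.99 → $93,700; Quinlan 135,167.20 → $135,200.
Totals: Becker $27,500 + $43,600 = $71,100; Bergstrom $27,500 + $228,200 = $255,700; Sato $27,500 + $93,700 = $121,200; Quinlan $27,500 + $135,200 = $162,700.

Becker: $71,100 | Bergstrom: $255,700 | Sato: $121,200 | Quinlan: $162,700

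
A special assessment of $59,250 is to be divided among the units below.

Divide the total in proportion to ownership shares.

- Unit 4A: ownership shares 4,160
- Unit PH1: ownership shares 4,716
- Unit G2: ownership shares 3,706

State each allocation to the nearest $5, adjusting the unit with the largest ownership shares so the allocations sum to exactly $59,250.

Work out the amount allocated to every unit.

Unit 4A: $19,590 · Unit PH1: $22,210 · Unit G2: $17,450

Combined ownership shares = 4,160 + 4,716 + 3,706 = 12,582.
Unrounded shares: Unit 4A 19,589.89; Unit PH1 22,208.15; Unit G2 17,451.96.
Rounded to nearest $5: Unit 4A $19,590; Unit PH1 $22,210; Unit G2 $17,450. Sum = $59,250.
Rounded total matches; no reconciliation needed.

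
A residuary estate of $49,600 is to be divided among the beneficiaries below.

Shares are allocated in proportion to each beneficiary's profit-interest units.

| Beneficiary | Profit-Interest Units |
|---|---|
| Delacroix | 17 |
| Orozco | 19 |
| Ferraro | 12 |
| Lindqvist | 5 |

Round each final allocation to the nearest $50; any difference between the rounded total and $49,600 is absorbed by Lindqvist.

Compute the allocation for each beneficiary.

Delacroix: $15,900 · Orozco: $17,800 · Ferraro: $11,250 · Lindqvist: $4,650

Profit-interest units total: 53.
Proportional shares: Delacroix 17/53 × $49,600 = 15,909.43; Orozco 19/53 × $49,600 = 17,781.13; Ferraro 12/53 × $49,600 = 11,230.19; Lindqvist 5/53 × $49,600 = 4,679.25.
At nearest $50: Delacroix $15,900; Orozco $17,800; Ferraro $11,250; Lindqvist $4,700. Sum = $49,650.
Difference $49,600 − $49,650 = −$50 applied to Lindqvist: Lindqvist becomes $4,650.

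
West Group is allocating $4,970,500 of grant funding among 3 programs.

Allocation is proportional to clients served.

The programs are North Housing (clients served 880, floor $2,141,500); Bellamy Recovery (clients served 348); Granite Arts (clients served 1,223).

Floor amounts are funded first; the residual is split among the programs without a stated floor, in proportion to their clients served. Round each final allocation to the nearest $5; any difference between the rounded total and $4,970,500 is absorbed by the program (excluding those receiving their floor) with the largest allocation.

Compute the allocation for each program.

North Housing: $2,141,500 | Bellamy Recovery: $626,665 | Granite Arts: $2,202,335

Guaranteed amounts: North Housing $2,141,500. Balance $2,829,000.
Balance split over remaining clients served 1,571: Bellamy Recovery 626,665.82 → $626,665; Granite Arts 2,202,334.18 → $2,202,335.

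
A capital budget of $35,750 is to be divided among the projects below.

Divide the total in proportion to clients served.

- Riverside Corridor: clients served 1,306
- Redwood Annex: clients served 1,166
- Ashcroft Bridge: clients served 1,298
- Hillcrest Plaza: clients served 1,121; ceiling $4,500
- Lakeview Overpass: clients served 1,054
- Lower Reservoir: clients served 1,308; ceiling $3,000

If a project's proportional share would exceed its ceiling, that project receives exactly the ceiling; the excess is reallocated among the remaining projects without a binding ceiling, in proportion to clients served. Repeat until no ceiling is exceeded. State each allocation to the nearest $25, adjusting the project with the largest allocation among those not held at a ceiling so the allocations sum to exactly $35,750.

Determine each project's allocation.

Riverside Corridor: $7,650 | Redwood Annex: $6,825 | Ashcroft Bridge: $7,600 | Hillcrest Plaza: $4,500 | Lakeview Overpass: $6,175 | Lower Reservoir: $3,000

Total clients served = 7,253.
Unconstrained shares: Riverside Corridor 6,437.27; Redwood Annex 5,747.21; Ashcroft Bridge 6,397.84; Hillcrest Plaza 5,525.40; Lakeview Overpass 5,195.16; Lower Reservoir 6,447.13.
Capped: Hillcrest Plaza ($4,500), Lower Reservoir ($3,000); balance $28,250 reallocated over remaining clients served 4,824.
Remaining shares: Riverside Corridor 7,648.11 → $7,650; Redwood Annex 6,828.25 → $6,825; Ashcroft Bridge 7,601.26 → $7,600; Lakeview Overpass 6,172.37 → $6,175.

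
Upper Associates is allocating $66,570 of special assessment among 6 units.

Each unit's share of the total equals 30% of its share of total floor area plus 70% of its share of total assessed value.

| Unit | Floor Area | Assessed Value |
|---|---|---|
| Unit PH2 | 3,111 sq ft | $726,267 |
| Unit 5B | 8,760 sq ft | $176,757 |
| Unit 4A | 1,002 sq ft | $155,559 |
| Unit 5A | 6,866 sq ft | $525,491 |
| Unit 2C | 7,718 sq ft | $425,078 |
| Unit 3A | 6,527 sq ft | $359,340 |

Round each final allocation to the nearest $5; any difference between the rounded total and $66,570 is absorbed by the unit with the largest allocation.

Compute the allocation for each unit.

Floor area total 33,984; assessed value total 2,368,492.
Composite weights (30% floor area + 70% assessed value): Unit PH2 0.2421; Unit 5B 0.1296; Unit 4A 0.0548; Unit 5A 0.2159; Unit 2C 0.1938; Unit 3A 0.1638.
Unrounded shares: Unit PH2 16,117.18; Unit 5B 8,625.51; Unit 4A 3,649.39; Unit 5A 14,373.66; Unit 2C 12,898.77; Unit 3A 10,905.50.
Rounded to nearest $5: Unit PH2 $16,115; Unit 5B $8,625; Unit 4A $3,650; Unit 5A $14,375; Unit 2C $12,900; Unit 3A $10,905. Sum = $66,570.
No rounding difference to absorb.

Unit PH2: $16,115; Unit 5B: $8,625; Unit 4A: $3,650; Unit 5A: $14,375; Unit 2C: $12,900; Unit 3A: $10,905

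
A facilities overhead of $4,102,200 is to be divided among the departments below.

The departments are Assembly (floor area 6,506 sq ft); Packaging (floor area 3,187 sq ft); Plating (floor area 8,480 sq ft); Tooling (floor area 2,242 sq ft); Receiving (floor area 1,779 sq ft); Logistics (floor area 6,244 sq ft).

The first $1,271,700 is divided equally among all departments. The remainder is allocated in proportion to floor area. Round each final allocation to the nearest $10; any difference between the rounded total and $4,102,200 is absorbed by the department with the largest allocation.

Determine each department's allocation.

$1,271,700 shared equally gives $211,950 per department.
Remainder $2,830,500 by floor area (total 28,438): Assembly 647,557.25 → $647,560; Packaging 317,209.49 → $317,210; Plating 844,034.04 → $844,030; Tooling 223,151.45 → $223,150; Receiving 177,067.99 → $177,070; Logistics 621,479.78 → $621,480.
Totals: Assembly $211,950 + $647,560 = $859,510; Packaging $211,950 + $317,210 = $529,160; Plating $211,950 + $844,030 = $1,055,980; Tooling $211,950 + $223,150 = $435,100; Receiving $211,950 + $177,070 = $389,020; Logistics $211,950 + $621,480 = $833,430.

Assembly: $859,510; Packaging: $529,160; Plating: $1,055,980; Tooling: $435,100; Receiving: $389,020; Logistics: $833,430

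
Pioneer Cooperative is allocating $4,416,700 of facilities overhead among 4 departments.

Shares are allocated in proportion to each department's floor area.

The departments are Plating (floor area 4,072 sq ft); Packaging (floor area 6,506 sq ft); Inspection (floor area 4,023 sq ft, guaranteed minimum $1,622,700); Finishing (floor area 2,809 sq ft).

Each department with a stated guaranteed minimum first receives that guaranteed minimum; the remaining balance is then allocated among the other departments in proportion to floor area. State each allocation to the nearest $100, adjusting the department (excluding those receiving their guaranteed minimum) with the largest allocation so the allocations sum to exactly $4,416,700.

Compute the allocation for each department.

Minimums first: Inspection $1,622,700. Remaining pool $2,794,000.
Remaining pool split over remaining floor area 13,387: Plating 849,866.89 → $849,900; Packaging 1,357,866.89 → $1,357,900; Finishing 586,266.23 → $586,300.
Rounding difference −$100 applied to Packaging → $1,357,800.

Plating: $849,900 · Packaging: $1,357,800 · Inspection: $1,622,700 · Finishing: $586,300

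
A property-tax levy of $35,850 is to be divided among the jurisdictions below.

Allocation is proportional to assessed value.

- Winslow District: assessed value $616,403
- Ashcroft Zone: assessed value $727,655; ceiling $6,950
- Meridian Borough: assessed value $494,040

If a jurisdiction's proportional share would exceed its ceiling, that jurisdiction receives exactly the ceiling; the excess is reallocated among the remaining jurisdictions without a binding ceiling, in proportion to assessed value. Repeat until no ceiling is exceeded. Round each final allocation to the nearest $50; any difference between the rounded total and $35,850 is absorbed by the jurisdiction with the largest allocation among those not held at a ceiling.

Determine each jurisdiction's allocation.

Winslow District: $16,050 | Ashcroft Zone: $6,950 | Meridian Borough: $12,850

Total assessed value = 1,838,098.
Unconstrained shares: Winslow District 12,022.24; Ashcroft Zone 14,192.08; Meridian Borough 9,635.69.
Capped: Ashcroft Zone ($6,950); remaining pool $28,900 reallocated over remaining assessed value 1,110,443.
Shares after redistribution: Winslow District 16,042.29 → $16,050; Meridian Borough 12,857.71 → $12,850.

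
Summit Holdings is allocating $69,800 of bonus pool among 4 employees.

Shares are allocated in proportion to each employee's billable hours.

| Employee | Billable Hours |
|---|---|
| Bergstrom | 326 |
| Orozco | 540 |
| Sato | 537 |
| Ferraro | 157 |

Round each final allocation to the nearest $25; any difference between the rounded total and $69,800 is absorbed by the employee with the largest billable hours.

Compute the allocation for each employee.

Bergstrom: $14,575 · Orozco: $24,175 · Sato: $24,025 · Ferraro: $7,025

Total billable hours = 1,560.
Pro-rata amounts: Bergstrom 326/1,560 × $69,800 = 14,586.41; Orozco 540/1,560 × $69,800 = 24,161.54; Sato 537/1,560 × $69,800 = 24,027.31; Ferraro 157/1,560 × $69,800 = 7,024.74.
At nearest $25: Bergstrom $14,575; Orozco $24,150; Sato $24,025; Ferraro $7,025. Sum = $69,775.
Difference $69,800 − $69,775 = +$25 applied to largest billable hours (Orozco): Orozco becomes $24,175.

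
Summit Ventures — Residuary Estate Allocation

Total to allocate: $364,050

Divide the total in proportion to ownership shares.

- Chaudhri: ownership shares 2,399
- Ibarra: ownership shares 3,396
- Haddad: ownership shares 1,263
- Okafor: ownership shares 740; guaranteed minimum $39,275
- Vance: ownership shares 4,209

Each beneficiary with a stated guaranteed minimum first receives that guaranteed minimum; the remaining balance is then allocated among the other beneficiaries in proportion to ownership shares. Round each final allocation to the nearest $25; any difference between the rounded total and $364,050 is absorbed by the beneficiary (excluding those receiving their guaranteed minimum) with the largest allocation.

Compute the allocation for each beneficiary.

Chaudhri: $69,150 | Ibarra: $97,900 | Haddad: $36,400 | Okafor: $39,275 | Vance: $121,325

Fund the minimums — Okafor $39,275. Residual $324,775.
Residual split over remaining ownership shares 11,267: Chaudhri 69,151.97 → $69,150; Ibarra 97,890.82 → $97,900; Haddad 36,406.39 → $36,400; Vance 121,325.82 → $121,325.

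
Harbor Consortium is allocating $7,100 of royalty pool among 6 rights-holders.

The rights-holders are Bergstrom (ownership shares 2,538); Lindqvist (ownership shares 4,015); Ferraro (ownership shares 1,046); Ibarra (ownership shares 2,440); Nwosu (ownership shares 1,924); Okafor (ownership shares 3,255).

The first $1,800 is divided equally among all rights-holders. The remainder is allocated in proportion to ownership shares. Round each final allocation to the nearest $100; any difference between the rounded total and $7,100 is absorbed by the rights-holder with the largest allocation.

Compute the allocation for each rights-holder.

Bergstrom: $1,200; Lindqvist: $1,700; Ferraro: $700; Ibarra: $1,100; Nwosu: $1,000; Okafor: $1,400

First tranche $1,800 split equally: $300 each.
Remainder $5,300 by ownership shares (total 15,218): Bergstrom 883.91 → $900; Lindqvist 1,398.31 → $1,400; Ferraro 364.29 → $400; Ibarra 849.78 → $800; Nwosu 670.07 → $700; Okafor 1,133.62 → $1,100.
Totals: Bergstrom $300 + $900 = $1,200; Lindqvist $300 + $1,400 = $1,700; Ferraro $300 + $400 = $700; Ibarra $300 + $800 = $1,100; Nwosu $300 + $700 = $1,000; Okafor $300 + $1,100 = $1,400.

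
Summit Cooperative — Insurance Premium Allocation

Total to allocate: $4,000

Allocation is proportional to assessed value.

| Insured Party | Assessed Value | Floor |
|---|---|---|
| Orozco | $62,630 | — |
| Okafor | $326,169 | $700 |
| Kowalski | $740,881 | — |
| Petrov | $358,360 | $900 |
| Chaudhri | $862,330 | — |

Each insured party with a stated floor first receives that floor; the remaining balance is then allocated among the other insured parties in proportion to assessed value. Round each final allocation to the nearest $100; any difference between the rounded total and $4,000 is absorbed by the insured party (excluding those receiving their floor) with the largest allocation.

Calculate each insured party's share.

Orozco: $100 | Okafor: $700 | Kowalski: $1,100 | Petrov: $900 | Chaudhri: $1,200

Guaranteed amounts: Okafor $700; Petrov $900. Residual $2,400.
Residual split over remaining assessed value 1,665,841: Orozco 90.23 → $100; Kowalski 1,067.40 → $1,100; Chaudhri 1,242.37 → $1,200.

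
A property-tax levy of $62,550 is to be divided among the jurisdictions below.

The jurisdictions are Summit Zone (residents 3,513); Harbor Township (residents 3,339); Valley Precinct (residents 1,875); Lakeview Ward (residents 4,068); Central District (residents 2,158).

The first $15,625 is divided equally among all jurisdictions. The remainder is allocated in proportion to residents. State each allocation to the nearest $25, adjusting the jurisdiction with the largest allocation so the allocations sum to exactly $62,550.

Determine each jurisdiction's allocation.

First tranche $15,625 split equally: $3,125 each.
Remainder $46,925 by residents (total 14,953): Summit Zone 11,024.38 → $11,025; Harbor Township 10,478.34 → $10,475; Valley Precinct 5,884.06 → $5,875; Lakeview Ward 12,766.06 → $12,775; Central District 6,772.16 → $6,775.
Totals: Summit Zone $3,125 + $11,025 = $14,150; Harbor Township $3,125 + $10,475 = $13,600; Valley Precinct $3,125 + $5,875 = $9,000; Lakeview Ward $3,125 + $12,775 = $15,900; Central District $3,125 + $6,775 = $9,900.

Summit Zone: $14,150 | Harbor Township: $13,600 | Valley Precinct: $9,000 | Lakeview Ward: $15,900 | Central District: $9,900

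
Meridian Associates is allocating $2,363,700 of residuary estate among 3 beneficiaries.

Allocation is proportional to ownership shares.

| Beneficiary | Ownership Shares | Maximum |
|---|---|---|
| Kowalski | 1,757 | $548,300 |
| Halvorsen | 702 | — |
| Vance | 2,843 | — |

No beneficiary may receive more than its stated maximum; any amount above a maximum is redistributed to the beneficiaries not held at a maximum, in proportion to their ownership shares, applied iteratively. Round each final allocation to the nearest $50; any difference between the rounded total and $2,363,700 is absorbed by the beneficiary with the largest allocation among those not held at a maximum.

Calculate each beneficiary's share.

Kowalski: $548,300 | Halvorsen: $359,500 | Vance: $1,455,900

Total ownership shares = 5,302.
Pro-rata shares before constraints: Kowalski 783,293.27; Halvorsen 312,960.66; Vance 1,267,446.08.
Held at cap: Kowalski ($548,300); remaining pool $1,815,400 reallocated over remaining ownership shares 3,545.
Redistributed shares: Halvorsen 359,495.29 → $359,500; Vance 1,455,904.71 → $1,455,900.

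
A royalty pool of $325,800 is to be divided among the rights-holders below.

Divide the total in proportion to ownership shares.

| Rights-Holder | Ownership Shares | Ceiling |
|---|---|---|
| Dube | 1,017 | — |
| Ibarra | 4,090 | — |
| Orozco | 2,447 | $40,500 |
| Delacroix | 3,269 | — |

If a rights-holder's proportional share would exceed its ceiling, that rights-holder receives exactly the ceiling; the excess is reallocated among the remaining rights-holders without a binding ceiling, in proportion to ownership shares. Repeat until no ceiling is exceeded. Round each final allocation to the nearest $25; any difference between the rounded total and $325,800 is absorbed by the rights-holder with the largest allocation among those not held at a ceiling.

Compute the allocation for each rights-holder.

Dube: $34,650; Ibarra: $139,300; Orozco: $40,500; Delacroix: $111,350

Combined ownership shares = 10,823.
Proportional shares (ignoring caps): Dube 30,614.30; Ibarra 123,119.47; Orozco 73,660.96; Delacroix 98,405.27.
Capped: Orozco ($40,500); residual $285,300 reallocated over remaining ownership shares 8,376.
Shares after redistribution: Dube 34,640.65 → $34,650; Ibarra 139,311.96 → $139,300; Delacroix 111,347.39 → $111,350.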